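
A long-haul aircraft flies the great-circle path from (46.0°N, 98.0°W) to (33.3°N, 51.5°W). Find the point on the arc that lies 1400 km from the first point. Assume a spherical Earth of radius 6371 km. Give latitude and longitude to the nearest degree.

≈ (44°N, 80°W)

Write both endpoints as unit vectors p₁, p₂ with components (cos φ cos λ, cos φ sin λ, sin φ).
The central angle between the endpoints is δ = arccos(p₁·p₂) ≈ 0.652 rad (37.4°). The total great-circle distance is δ·R ≈ 0.652 × 6371 ≈ 4157 km, so the target fraction is f = 1400/4157 ≈ 0.337.
Interpolate at f ≈ 0.337 with slerp weights a = sin((1−f)δ)/sin δ ≈ 0.691, b = sin(fδ)/sin δ ≈ 0.359.
p = a·p₁ + b·p₂ ≈ (0.120, -0.710, 0.694); φ = arcsin(p_z) ≈ 43.94°, λ = atan2(p_y, p_x) ≈ -80.40°.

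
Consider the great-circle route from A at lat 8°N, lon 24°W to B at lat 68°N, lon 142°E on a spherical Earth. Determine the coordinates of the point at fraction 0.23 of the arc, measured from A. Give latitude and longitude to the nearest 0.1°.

Write both endpoints as unit vectors p₁, p₂ with components (cos φ cos λ, cos φ sin λ, sin φ).
The central angle between the endpoints is δ = arccos(p₁·p₂) ≈ 1.804 rad (103.4°).
Interpolate at f = 0.23 with slerp weights a = sin((1−f)δ)/sin δ ≈ 1.011, b = sin(fδ)/sin δ ≈ 0.414.
p = a·p₁ + b·p₂ ≈ (0.792, -0.312, 0.525); φ = arcsin(p_z) ≈ 31.65°, λ = atan2(p_y, p_x) ≈ -21.47°.

≈ lat 31.7°N, lon 21.5°W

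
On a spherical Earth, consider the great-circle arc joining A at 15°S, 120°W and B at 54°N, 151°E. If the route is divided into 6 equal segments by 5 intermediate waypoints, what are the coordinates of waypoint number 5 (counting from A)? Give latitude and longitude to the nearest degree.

From cos δ = sin φ₁ sin φ₂ + cos φ₁ cos φ₂ cos Δλ, the central angle is δ ≈ 1.772 rad (101.5°).
Interpolate at f = 5/6 with slerp weights a = sin((1−f)δ)/sin δ ≈ 0.297, b = sin(fδ)/sin δ ≈ 1.016.
p = a·p₁ + b·p₂ ≈ (-0.666, 0.041, 0.745); φ = arcsin(p_z) ≈ 48.17°, λ = atan2(p_y, p_x) ≈ 176.47°.

≈ 48°N, 176°E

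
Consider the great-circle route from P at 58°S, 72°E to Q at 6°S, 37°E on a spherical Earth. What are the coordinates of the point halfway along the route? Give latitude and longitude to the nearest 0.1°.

≈ 33.1°S, 49.0°E

The haversine formula gives a central angle δ ≈ 1.024 rad (58.6°) between the endpoints.
Interpolate at f = 1/2 with slerp weights a = sin((1−f)δ)/sin δ ≈ 0.573, b = sin(fδ)/sin δ ≈ 0.573.
p = a·p₁ + b·p₂ ≈ (0.549, 0.632, -0.546); φ = arcsin(p_z) ≈ -33.11°, λ = atan2(p_y, p_x) ≈ 49.01°.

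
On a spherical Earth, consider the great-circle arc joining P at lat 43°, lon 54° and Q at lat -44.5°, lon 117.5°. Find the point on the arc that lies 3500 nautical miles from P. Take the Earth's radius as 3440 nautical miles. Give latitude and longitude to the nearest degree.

The haversine formula gives a central angle δ ≈ 1.819 rad (104.2°) between the endpoints. The total great-circle distance is δ·R ≈ 1.819 × 3440 ≈ 6256 nmi, so the target fraction is f = 3500/6256 ≈ 0.559.
Interpolate at f ≈ 0.559 with slerp weights a = sin((1−f)δ)/sin δ ≈ 0.741, b = sin(fδ)/sin δ ≈ 0.878.
p = a·p₁ + b·p₂ ≈ (0.029, 0.994, -0.110); φ = arcsin(p_z) ≈ -6.31°, λ = atan2(p_y, p_x) ≈ 88.30°.

≈ lat -6°, lon 88°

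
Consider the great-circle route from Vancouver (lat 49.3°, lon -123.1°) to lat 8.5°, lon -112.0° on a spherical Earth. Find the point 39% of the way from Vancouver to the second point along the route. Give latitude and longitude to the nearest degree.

Write both endpoints as unit vectors p₁, p₂ with components (cos φ cos λ, cos φ sin λ, sin φ).
The central angle between the endpoints is δ = arccos(p₁·p₂) ≈ 0.730 rad (41.8°).
Interpolate at f = 0.39 with slerp weights a = sin((1−f)δ)/sin δ ≈ 0.646, b = sin(fδ)/sin δ ≈ 0.421.
p = a·p₁ + b·p₂ ≈ (-0.386, -0.739, 0.552); φ = arcsin(p_z) ≈ 33.50°, λ = atan2(p_y, p_x) ≈ -117.58°.

≈ lat 34°, lon -118°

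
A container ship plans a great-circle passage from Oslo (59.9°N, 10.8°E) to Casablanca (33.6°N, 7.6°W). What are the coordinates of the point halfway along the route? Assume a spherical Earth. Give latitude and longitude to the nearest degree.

The haversine formula gives a central angle δ ≈ 0.505 rad (28.9°) between the endpoints.
Interpolate at f = 1/2 with slerp weights a = sin((1−f)δ)/sin δ ≈ 0.516, b = sin(fδ)/sin δ ≈ 0.516.
p = a·p₁ + b·p₂ ≈ (0.681, -0.008, 0.733); φ = arcsin(p_z) ≈ 47.10°, λ = atan2(p_y, p_x) ≈ -0.70°.

≈ (47°N, 1°W)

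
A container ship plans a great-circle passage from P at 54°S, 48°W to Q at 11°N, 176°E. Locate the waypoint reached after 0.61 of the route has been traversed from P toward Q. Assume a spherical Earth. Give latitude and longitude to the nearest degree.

Write both endpoints as unit vectors p₁, p₂ with components (cos φ cos λ, cos φ sin λ, sin φ).
The central angle between the endpoints is δ = arccos(p₁·p₂) ≈ 2.177 rad (124.7°).
Interpolate at f = 0.61 with slerp weights a = sin((1−f)δ)/sin δ ≈ 0.913, b = sin(fδ)/sin δ ≈ 1.181.
p = a·p₁ + b·p₂ ≈ (-0.797, -0.318, -0.513); φ = arcsin(p_z) ≈ -30.89°, λ = atan2(p_y, p_x) ≈ -158.25°.

≈ 31°S, 158°W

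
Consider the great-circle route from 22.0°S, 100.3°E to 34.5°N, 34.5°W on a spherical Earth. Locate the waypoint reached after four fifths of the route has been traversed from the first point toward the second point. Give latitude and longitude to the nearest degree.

The haversine formula gives a central angle δ ≈ 2.420 rad (138.6°) between the endpoints.
Interpolate at f = 4/5 with slerp weights a = sin((1−f)δ)/sin δ ≈ 0.704, b = sin(fδ)/sin δ ≈ 1.414.
p = a·p₁ + b·p₂ ≈ (0.843, -0.018, 0.537); φ = arcsin(p_z) ≈ 32.48°, λ = atan2(p_y, p_x) ≈ -1.19°.

≈ 32°N, 1°W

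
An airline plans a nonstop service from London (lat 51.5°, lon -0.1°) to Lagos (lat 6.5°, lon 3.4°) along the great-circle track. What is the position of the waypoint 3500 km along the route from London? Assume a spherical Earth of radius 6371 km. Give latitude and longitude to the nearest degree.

≈ lat 20°, lon 3°

The haversine formula gives a central angle δ ≈ 0.787 rad (45.1°) between the endpoints. The total great-circle distance is δ·R ≈ 0.787 × 6371 ≈ 5014 km, so the target fraction is f = 3500/5014 ≈ 0.698.
Interpolate at f ≈ 0.698 with slerp weights a = sin((1−f)δ)/sin δ ≈ 0.332, b = sin(fδ)/sin δ ≈ 0.737.
p = a·p₁ + b·p₂ ≈ (0.938, 0.043, 0.344); φ = arcsin(p_z) ≈ 20.10°, λ = atan2(p_y, p_x) ≈ 2.63°.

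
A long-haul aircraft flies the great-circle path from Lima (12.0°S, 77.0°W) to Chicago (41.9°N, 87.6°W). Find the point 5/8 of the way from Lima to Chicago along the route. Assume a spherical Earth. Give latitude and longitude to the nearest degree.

The haversine formula gives a central angle δ ≈ 0.956 rad (54.8°) between the endpoints.
Interpolate at f = 5/8 with slerp weights a = sin((1−f)δ)/sin δ ≈ 0.430, b = sin(fδ)/sin δ ≈ 0.689.
p = a·p₁ + b·p₂ ≈ (0.116, -0.922, 0.371); φ = arcsin(p_z) ≈ 21.75°, λ = atan2(p_y, p_x) ≈ -82.83°.

≈ 22°N, 83°W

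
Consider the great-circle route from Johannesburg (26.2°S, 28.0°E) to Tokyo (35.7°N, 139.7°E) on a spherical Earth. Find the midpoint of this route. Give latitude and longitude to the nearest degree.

From cos δ = sin φ₁ sin φ₂ + cos φ₁ cos φ₂ cos Δλ, the central angle is δ ≈ 2.126 rad (121.8°).
Interpolate at f = 1/2 with slerp weights a = sin((1−f)δ)/sin δ ≈ 1.028, b = sin(fδ)/sin δ ≈ 1.028.
p = a·p₁ + b·p₂ ≈ (0.178, 0.973, 0.146); φ = arcsin(p_z) ≈ 8.40°, λ = atan2(p_y, p_x) ≈ 79.65°.

≈ (8°N, 80°E)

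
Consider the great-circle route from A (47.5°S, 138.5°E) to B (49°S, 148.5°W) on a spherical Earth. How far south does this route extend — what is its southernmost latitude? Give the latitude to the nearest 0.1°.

The great circle lies in the plane with unit normal n̂ = (p₁ × p₂)/|p₁ × p₂|.
Here n̂_z ≈ +0.583; the vertex latitude is φ_max = arccos|n̂_z| ≈ 54.4°.
Check via Clairaut: cos φ_max = |cos φ₁| · sin C = cos(47.5°)·sin(120.4°) ≈ 0.583, again giving ≈ 54.4°.

≈ 54.4°S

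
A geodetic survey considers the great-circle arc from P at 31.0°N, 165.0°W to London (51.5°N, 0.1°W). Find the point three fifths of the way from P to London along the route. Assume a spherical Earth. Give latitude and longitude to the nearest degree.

≈ 82°N, 86°W

Convert each endpoint to a unit vector on the sphere (x = cos φ cos λ, y = cos φ sin λ, z = sin φ).
The central angle between the endpoints is δ = arccos(p₁·p₂) ≈ 1.683 rad (96.4°).
Interpolate at f = 3/5 with slerp weights a = sin((1−f)δ)/sin δ ≈ 0.627, b = sin(fδ)/sin δ ≈ 0.852.
p = a·p₁ + b·p₂ ≈ (0.011, -0.140, 0.990); φ = arcsin(p_z) ≈ 81.92°, λ = atan2(p_y, p_x) ≈ -85.54°.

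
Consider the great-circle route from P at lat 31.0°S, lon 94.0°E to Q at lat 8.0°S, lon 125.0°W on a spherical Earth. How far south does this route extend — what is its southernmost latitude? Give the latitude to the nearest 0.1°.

≈ 48.7°S

The great circle lies in the plane with unit normal n̂ = (p₁ × p₂)/|p₁ × p₂|.
Here n̂_z ≈ +0.660; the vertex latitude is φ_max = arccos|n̂_z| ≈ 48.7°.
Check via Clairaut: cos φ_max = |cos φ₁| · sin C = cos(31.0°)·sin(129.6°) ≈ 0.660, again giving ≈ 48.7°.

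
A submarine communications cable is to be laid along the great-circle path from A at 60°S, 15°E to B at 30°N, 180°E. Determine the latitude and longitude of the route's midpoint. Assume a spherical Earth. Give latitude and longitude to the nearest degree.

The haversine formula gives a central angle δ ≈ 2.589 rad (148.4°) between the endpoints.
Interpolate at f = 1/2 with slerp weights a = sin((1−f)δ)/sin δ ≈ 1.834, b = sin(fδ)/sin δ ≈ 1.834.
p = a·p₁ + b·p₂ ≈ (-0.702, 0.237, -0.671); φ = arcsin(p_z) ≈ -42.15°, λ = atan2(p_y, p_x) ≈ 161.33°.

≈ 42°S, 161°E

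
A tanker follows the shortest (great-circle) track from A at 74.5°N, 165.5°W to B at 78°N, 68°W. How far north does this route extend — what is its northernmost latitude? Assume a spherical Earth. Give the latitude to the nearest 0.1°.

The great circle lies in the plane with unit normal n̂ = (p₁ × p₂)/|p₁ × p₂|.
Here n̂_z ≈ +0.156; the vertex latitude is φ_max = arccos|n̂_z| ≈ 81.0°.

≈ 81.0°N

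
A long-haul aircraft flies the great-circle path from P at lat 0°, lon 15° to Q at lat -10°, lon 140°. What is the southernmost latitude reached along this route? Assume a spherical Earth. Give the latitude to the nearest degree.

≈ -12°

The great circle lies in the plane with unit normal n̂ = (p₁ × p₂)/|p₁ × p₂|.
Here n̂_z ≈ +0.978; the vertex latitude is φ_max = arccos|n̂_z| ≈ 12.1°.
Check via Clairaut: cos φ_max = |cos φ₁| · sin C = cos(0.0°)·sin(102.1°) ≈ 0.978, again giving ≈ 12.1°.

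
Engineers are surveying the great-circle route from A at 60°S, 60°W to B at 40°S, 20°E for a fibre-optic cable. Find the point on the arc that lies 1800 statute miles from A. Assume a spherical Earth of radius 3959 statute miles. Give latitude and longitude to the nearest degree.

≈ 57°S, 9°W

The haversine formula gives a central angle δ ≈ 0.898 rad (51.5°) between the endpoints. The total great-circle distance is δ·R ≈ 0.898 × 3959 ≈ 3555 mi, so the target fraction is f = 1800/3555 ≈ 0.506.
Interpolate at f ≈ 0.506 with slerp weights a = sin((1−f)δ)/sin δ ≈ 0.548, b = sin(fδ)/sin δ ≈ 0.562.
p = a·p₁ + b·p₂ ≈ (0.541, -0.090, -0.836); φ = arcsin(p_z) ≈ -56.71°, λ = atan2(p_y, p_x) ≈ -9.48°.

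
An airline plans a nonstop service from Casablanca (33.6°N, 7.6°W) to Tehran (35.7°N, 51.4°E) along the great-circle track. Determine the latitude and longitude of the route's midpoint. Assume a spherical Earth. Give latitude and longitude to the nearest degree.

Convert each endpoint to a unit vector on the sphere (x = cos φ cos λ, y = cos φ sin λ, z = sin φ).
The central angle between the endpoints is δ = arccos(p₁·p₂) ≈ 0.835 rad (47.8°).
Interpolate at f = 1/2 with slerp weights a = sin((1−f)δ)/sin δ ≈ 0.547, b = sin(fδ)/sin δ ≈ 0.547.
p = a·p₁ + b·p₂ ≈ (0.729, 0.287, 0.622); φ = arcsin(p_z) ≈ 38.45°, λ = atan2(p_y, p_x) ≈ 21.49°.

≈ (38°N, 21°E)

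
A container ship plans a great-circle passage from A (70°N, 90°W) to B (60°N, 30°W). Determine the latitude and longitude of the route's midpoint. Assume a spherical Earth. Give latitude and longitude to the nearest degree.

≈ (68°N, 54°W)

From cos δ = sin φ₁ sin φ₂ + cos φ₁ cos φ₂ cos Δλ, the central angle is δ ≈ 0.453 rad (25.9°).
Interpolate at f = 1/2 with slerp weights a = sin((1−f)δ)/sin δ ≈ 0.513, b = sin(fδ)/sin δ ≈ 0.513.
p = a·p₁ + b·p₂ ≈ (0.222, -0.304, 0.926); φ = arcsin(p_z) ≈ 67.89°, λ = atan2(p_y, p_x) ≈ -53.82°.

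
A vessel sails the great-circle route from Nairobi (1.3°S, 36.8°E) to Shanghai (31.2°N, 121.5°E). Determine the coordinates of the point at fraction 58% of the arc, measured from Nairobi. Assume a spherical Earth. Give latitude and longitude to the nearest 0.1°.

Write both endpoints as unit vectors p₁, p₂ with components (cos φ cos λ, cos φ sin λ, sin φ).
The central angle between the endpoints is δ = arccos(p₁·p₂) ≈ 1.504 rad (86.1°).
Interpolate at f = 0.58 with slerp weights a = sin((1−f)δ)/sin δ ≈ 0.592, b = sin(fδ)/sin δ ≈ 0.767.
p = a·p₁ + b·p₂ ≈ (0.131, 0.914, 0.384); φ = arcsin(p_z) ≈ 22.59°, λ = atan2(p_y, p_x) ≈ 81.86°.

≈ 22.6°N, 81.9°E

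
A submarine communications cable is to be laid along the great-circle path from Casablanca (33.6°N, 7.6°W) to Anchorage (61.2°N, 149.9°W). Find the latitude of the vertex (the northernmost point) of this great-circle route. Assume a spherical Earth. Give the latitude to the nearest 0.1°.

The great circle lies in the plane with unit normal n̂ = (p₁ × p₂)/|p₁ × p₂|.
Here n̂_z ≈ -0.249; the vertex latitude is φ_max = arccos|n̂_z| ≈ 75.6°.

≈ 75.6°N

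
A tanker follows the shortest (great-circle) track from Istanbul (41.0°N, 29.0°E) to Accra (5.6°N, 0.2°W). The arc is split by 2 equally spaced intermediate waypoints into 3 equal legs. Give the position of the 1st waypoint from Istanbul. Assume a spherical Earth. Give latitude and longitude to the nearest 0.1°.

≈ (29.9°N, 17.2°E)

Convert each endpoint to a unit vector on the sphere (x = cos φ cos λ, y = cos φ sin λ, z = sin φ).
The central angle between the endpoints is δ = arccos(p₁·p₂) ≈ 0.767 rad (44.0°).
Interpolate at f = 1/3 with slerp weights a = sin((1−f)δ)/sin δ ≈ 0.705, b = sin(fδ)/sin δ ≈ 0.364.
p = a·p₁ + b·p₂ ≈ (0.828, 0.257, 0.498); φ = arcsin(p_z) ≈ 29.88°, λ = atan2(p_y, p_x) ≈ 17.22°.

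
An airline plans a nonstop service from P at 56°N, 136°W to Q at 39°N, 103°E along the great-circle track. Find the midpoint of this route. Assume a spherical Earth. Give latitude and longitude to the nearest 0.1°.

Convert each endpoint to a unit vector on the sphere (x = cos φ cos λ, y = cos φ sin λ, z = sin φ).
The central angle between the endpoints is δ = arccos(p₁·p₂) ≈ 1.268 rad (72.7°).
Interpolate at f = 1/2 with slerp weights a = sin((1−f)δ)/sin δ ≈ 0.621, b = sin(fδ)/sin δ ≈ 0.621.
p = a·p₁ + b·p₂ ≈ (-0.358, 0.229, 0.905); φ = arcsin(p_z) ≈ 64.85°, λ = atan2(p_y, p_x) ≈ 147.42°.

≈ 64.8°N, 147.4°E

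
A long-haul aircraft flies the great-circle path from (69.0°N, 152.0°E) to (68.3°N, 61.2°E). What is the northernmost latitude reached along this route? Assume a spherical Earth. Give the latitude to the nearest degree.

The great circle lies in the plane with unit normal n̂ = (p₁ × p₂)/|p₁ × p₂|.
Here n̂_z ≈ -0.265; the vertex latitude is φ_max = arccos|n̂_z| ≈ 74.7°.

≈ 75°N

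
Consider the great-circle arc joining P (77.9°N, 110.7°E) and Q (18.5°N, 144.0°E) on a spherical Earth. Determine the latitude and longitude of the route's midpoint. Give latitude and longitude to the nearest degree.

Convert each endpoint to a unit vector on the sphere (x = cos φ cos λ, y = cos φ sin λ, z = sin φ).
The central angle between the endpoints is δ = arccos(p₁·p₂) ≈ 1.074 rad (61.5°).
Interpolate at f = 1/2 with slerp weights a = sin((1−f)δ)/sin δ ≈ 0.582, b = sin(fδ)/sin δ ≈ 0.582.
p = a·p₁ + b·p₂ ≈ (-0.490, 0.438, 0.754); φ = arcsin(p_z) ≈ 48.91°, λ = atan2(p_y, p_x) ≈ 138.15°.

≈ (49°N, 138°E)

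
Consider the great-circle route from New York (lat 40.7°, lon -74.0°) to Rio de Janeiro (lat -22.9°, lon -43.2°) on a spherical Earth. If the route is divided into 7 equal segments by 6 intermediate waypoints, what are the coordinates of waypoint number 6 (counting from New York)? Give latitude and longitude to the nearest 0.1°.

≈ lat -13.8°, lon -47.4°

Convert each endpoint to a unit vector on the sphere (x = cos φ cos λ, y = cos φ sin λ, z = sin φ).
The central angle between the endpoints is δ = arccos(p₁·p₂) ≈ 1.217 rad (69.7°).
Interpolate at f = 6/7 with slerp weights a = sin((1−f)δ)/sin δ ≈ 0.184, b = sin(fδ)/sin δ ≈ 0.921.
p = a·p₁ + b·p₂ ≈ (0.657, -0.715, -0.238); φ = arcsin(p_z) ≈ -13.78°, λ = atan2(p_y, p_x) ≈ -47.43°.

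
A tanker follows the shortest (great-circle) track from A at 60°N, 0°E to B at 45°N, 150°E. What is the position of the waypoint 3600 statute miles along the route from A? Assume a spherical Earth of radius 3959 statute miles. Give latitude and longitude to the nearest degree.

≈ 64°N, 138°E

From cos δ = sin φ₁ sin φ₂ + cos φ₁ cos φ₂ cos Δλ, the central angle is δ ≈ 1.260 rad (72.2°). The total great-circle distance is δ·R ≈ 1.260 × 3959 ≈ 4987 mi, so the target fraction is f = 3600/4987 ≈ 0.722.
Interpolate at f ≈ 0.722 with slerp weights a = sin((1−f)δ)/sin δ ≈ 0.360, b = sin(fδ)/sin δ ≈ 0.829.
p = a·p₁ + b·p₂ ≈ (-0.327, 0.293, 0.898); φ = arcsin(p_z) ≈ 63.94°, λ = atan2(p_y, p_x) ≈ 138.16°.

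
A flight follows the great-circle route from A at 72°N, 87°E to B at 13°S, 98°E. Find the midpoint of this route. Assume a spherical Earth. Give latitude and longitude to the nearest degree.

Write both endpoints as unit vectors p₁, p₂ with components (cos φ cos λ, cos φ sin λ, sin φ).
The central angle between the endpoints is δ = arccos(p₁·p₂) ≈ 1.489 rad (85.3°).
Interpolate at f = 1/2 with slerp weights a = sin((1−f)δ)/sin δ ≈ 0.680, b = sin(fδ)/sin δ ≈ 0.680.
p = a·p₁ + b·p₂ ≈ (-0.081, 0.866, 0.494); φ = arcsin(p_z) ≈ 29.58°, λ = atan2(p_y, p_x) ≈ 95.36°.

≈ 30°N, 95°E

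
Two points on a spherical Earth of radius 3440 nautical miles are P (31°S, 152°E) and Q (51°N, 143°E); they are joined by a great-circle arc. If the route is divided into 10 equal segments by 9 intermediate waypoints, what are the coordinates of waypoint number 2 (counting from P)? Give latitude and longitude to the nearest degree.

≈ (15°S, 150°E)

Convert each endpoint to a unit vector on the sphere (x = cos φ cos λ, y = cos φ sin λ, z = sin φ).
The central angle between the endpoints is δ = arccos(p₁·p₂) ≈ 1.438 rad (82.4°).
Interpolate at f = 2/10 with slerp weights a = sin((1−f)δ)/sin δ ≈ 0.921, b = sin(fδ)/sin δ ≈ 0.286.
p = a·p₁ + b·p₂ ≈ (-0.841, 0.479, -0.252); φ = arcsin(p_z) ≈ -14.59°, λ = atan2(p_y, p_x) ≈ 150.33°.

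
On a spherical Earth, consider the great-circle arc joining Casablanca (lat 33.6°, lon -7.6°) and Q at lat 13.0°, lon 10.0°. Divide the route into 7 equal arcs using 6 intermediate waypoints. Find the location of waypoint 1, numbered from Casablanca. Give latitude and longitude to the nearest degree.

≈ lat 31°, lon -5°

Convert each endpoint to a unit vector on the sphere (x = cos φ cos λ, y = cos φ sin λ, z = sin φ).
The central angle between the endpoints is δ = arccos(p₁·p₂) ≈ 0.455 rad (26.1°).
Interpolate at f = 1/7 with slerp weights a = sin((1−f)δ)/sin δ ≈ 0.865, b = sin(fδ)/sin δ ≈ 0.148.
p = a·p₁ + b·p₂ ≈ (0.856, -0.070, 0.512); φ = arcsin(p_z) ≈ 30.80°, λ = atan2(p_y, p_x) ≈ -4.69°.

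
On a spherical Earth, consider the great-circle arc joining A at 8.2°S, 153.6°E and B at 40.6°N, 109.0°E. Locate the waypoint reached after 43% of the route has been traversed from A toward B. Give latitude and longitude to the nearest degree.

≈ 14°N, 137°E

From cos δ = sin φ₁ sin φ₂ + cos φ₁ cos φ₂ cos Δλ, the central angle is δ ≈ 1.113 rad (63.8°).
Interpolate at f = 0.43 with slerp weights a = sin((1−f)δ)/sin δ ≈ 0.661, b = sin(fδ)/sin δ ≈ 0.513.
p = a·p₁ + b·p₂ ≈ (-0.713, 0.659, 0.240); φ = arcsin(p_z) ≈ 13.88°, λ = atan2(p_y, p_x) ≈ 137.23°.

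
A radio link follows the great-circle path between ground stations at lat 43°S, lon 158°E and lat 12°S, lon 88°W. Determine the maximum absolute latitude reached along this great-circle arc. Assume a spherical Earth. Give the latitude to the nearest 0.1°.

≈ 48.6°S

The great circle lies in the plane with unit normal n̂ = (p₁ × p₂)/|p₁ × p₂|.
Here n̂_z ≈ +0.661; the vertex latitude is φ_max = arccos|n̂_z| ≈ 48.6°.
Check via Clairaut: cos φ_max = |cos φ₁| · sin C = cos(43.0°)·sin(115.4°) ≈ 0.661, again giving ≈ 48.6°.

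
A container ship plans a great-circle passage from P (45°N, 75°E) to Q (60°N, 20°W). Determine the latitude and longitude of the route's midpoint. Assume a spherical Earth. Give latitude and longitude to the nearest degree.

≈ (62°N, 38°E)

The haversine formula gives a central angle δ ≈ 0.950 rad (54.4°) between the endpoints.
Interpolate at f = 1/2 with slerp weights a = sin((1−f)δ)/sin δ ≈ 0.562, b = sin(fδ)/sin δ ≈ 0.562.
p = a·p₁ + b·p₂ ≈ (0.367, 0.288, 0.885); φ = arcsin(p_z) ≈ 62.19°, λ = atan2(p_y, p_x) ≈ 38.11°.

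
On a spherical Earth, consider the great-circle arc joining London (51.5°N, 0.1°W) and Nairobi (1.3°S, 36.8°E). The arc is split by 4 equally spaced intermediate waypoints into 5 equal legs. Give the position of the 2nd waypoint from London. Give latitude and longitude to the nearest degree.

≈ 32°N, 19°E

Convert each endpoint to a unit vector on the sphere (x = cos φ cos λ, y = cos φ sin λ, z = sin φ).
The central angle between the endpoints is δ = arccos(p₁·p₂) ≈ 1.070 rad (61.3°).
Interpolate at f = 2/5 with slerp weights a = sin((1−f)δ)/sin δ ≈ 0.683, b = sin(fδ)/sin δ ≈ 0.473.
p = a·p₁ + b·p₂ ≈ (0.804, 0.283, 0.524); φ = arcsin(p_z) ≈ 31.57°, λ = atan2(p_y, p_x) ≈ 19.37°.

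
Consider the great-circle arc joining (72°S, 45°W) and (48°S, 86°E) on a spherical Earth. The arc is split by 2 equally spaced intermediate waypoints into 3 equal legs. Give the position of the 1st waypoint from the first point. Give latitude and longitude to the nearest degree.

≈ (78°S, 29°E)

Write both endpoints as unit vectors p₁, p₂ with components (cos φ cos λ, cos φ sin λ, sin φ).
The central angle between the endpoints is δ = arccos(p₁·p₂) ≈ 0.963 rad (55.2°).
Interpolate at f = 1/3 with slerp weights a = sin((1−f)δ)/sin δ ≈ 0.729, b = sin(fδ)/sin δ ≈ 0.384.
p = a·p₁ + b·p₂ ≈ (0.177, 0.097, -0.979); φ = arcsin(p_z) ≈ -78.33°, λ = atan2(p_y, p_x) ≈ 28.72°.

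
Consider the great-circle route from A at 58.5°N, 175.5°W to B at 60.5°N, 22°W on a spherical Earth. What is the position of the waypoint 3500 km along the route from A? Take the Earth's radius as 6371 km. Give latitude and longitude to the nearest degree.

≈ 82°N, 92°W

From cos δ = sin φ₁ sin φ₂ + cos φ₁ cos φ₂ cos Δλ, the central angle is δ ≈ 1.033 rad (59.2°). The total great-circle distance is δ·R ≈ 1.033 × 6371 ≈ 6584 km, so the target fraction is f = 3500/6584 ≈ 0.532.
Interpolate at f ≈ 0.532 with slerp weights a = sin((1−f)δ)/sin δ ≈ 0.542, b = sin(fδ)/sin δ ≈ 0.608.
p = a·p₁ + b·p₂ ≈ (-0.005, -0.134, 0.991); φ = arcsin(p_z) ≈ 82.28°, λ = atan2(p_y, p_x) ≈ -92.00°.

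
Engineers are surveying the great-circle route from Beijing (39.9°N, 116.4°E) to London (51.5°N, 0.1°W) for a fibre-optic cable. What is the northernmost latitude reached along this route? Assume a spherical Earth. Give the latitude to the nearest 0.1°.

The great circle lies in the plane with unit normal n̂ = (p₁ × p₂)/|p₁ × p₂|.
Here n̂_z ≈ -0.446; the vertex latitude is φ_max = arccos|n̂_z| ≈ 63.5°.

≈ 63.5°N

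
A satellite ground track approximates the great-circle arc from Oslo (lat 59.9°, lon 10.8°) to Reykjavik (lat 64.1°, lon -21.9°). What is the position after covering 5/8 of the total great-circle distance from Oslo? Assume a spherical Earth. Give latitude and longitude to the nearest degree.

≈ lat 63°, lon -9°

The haversine formula gives a central angle δ ≈ 0.274 rad (15.7°) between the endpoints.
Interpolate at f = 5/8 with slerp weights a = sin((1−f)δ)/sin δ ≈ 0.379, b = sin(fδ)/sin δ ≈ 0.630.
p = a·p₁ + b·p₂ ≈ (0.442, -0.067, 0.895); φ = arcsin(p_z) ≈ 63.45°, λ = atan2(p_y, p_x) ≈ -8.62°.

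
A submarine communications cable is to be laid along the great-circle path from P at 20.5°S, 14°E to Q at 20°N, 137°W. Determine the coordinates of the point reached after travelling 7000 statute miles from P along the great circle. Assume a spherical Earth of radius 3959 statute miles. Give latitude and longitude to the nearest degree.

≈ 8°N, 85°W

The haversine formula gives a central angle δ ≈ 2.667 rad (152.8°) between the endpoints. The total great-circle distance is δ·R ≈ 2.667 × 3959 ≈ 10560 mi, so the target fraction is f = 7000/10560 ≈ 0.663.
Interpolate at f ≈ 0.663 with slerp weights a = sin((1−f)δ)/sin δ ≈ 1.714, b = sin(fδ)/sin δ ≈ 2.147.
p = a·p₁ + b·p₂ ≈ (0.082, -0.988, 0.134); φ = arcsin(p_z) ≈ 7.71°, λ = atan2(p_y, p_x) ≈ -85.24°.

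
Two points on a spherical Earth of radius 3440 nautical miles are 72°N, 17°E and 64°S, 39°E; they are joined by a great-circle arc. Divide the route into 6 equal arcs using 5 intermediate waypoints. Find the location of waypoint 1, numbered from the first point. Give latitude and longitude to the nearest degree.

Convert each endpoint to a unit vector on the sphere (x = cos φ cos λ, y = cos φ sin λ, z = sin φ).
The central angle between the endpoints is δ = arccos(p₁·p₂) ≈ 2.388 rad (136.8°).
Interpolate at f = 1/6 with slerp weights a = sin((1−f)δ)/sin δ ≈ 1.335, b = sin(fδ)/sin δ ≈ 0.566.
p = a·p₁ + b·p₂ ≈ (0.587, 0.277, 0.760); φ = arcsin(p_z) ≈ 49.50°, λ = atan2(p_y, p_x) ≈ 25.23°.

≈ 50°N, 25°E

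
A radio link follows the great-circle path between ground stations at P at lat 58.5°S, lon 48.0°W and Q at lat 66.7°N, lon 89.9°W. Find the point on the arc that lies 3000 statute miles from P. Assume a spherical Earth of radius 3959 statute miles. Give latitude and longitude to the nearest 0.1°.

≈ lat 16.4°S, lon 62.1°W

From cos δ = sin φ₁ sin φ₂ + cos φ₁ cos φ₂ cos Δλ, the central angle is δ ≈ 2.251 rad (129.0°). The total great-circle distance is δ·R ≈ 2.251 × 3959 ≈ 8913 mi, so the target fraction is f = 3000/8913 ≈ 0.337.
Interpolate at f ≈ 0.337 with slerp weights a = sin((1−f)δ)/sin δ ≈ 1.283, b = sin(fδ)/sin δ ≈ 0.884.
p = a·p₁ + b·p₂ ≈ (0.449, -0.848, -0.282); φ = arcsin(p_z) ≈ -16.36°, λ = atan2(p_y, p_x) ≈ -62.09°.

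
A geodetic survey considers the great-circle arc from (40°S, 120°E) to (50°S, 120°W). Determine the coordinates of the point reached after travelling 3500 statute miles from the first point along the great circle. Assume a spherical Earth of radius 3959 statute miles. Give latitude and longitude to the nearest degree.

Convert each endpoint to a unit vector on the sphere (x = cos φ cos λ, y = cos φ sin λ, z = sin φ).
The central angle between the endpoints is δ = arccos(p₁·p₂) ≈ 1.322 rad (75.7°). The total great-circle distance is δ·R ≈ 1.322 × 3959 ≈ 5234 mi, so the target fraction is f = 3500/5234 ≈ 0.669.
Interpolate at f ≈ 0.669 with slerp weights a = sin((1−f)δ)/sin δ ≈ 0.438, b = sin(fδ)/sin δ ≈ 0.798.
p = a·p₁ + b·p₂ ≈ (-0.424, -0.154, -0.892); φ = arcsin(p_z) ≈ -63.19°, λ = atan2(p_y, p_x) ≈ -160.06°.

≈ (63°S, 160°W)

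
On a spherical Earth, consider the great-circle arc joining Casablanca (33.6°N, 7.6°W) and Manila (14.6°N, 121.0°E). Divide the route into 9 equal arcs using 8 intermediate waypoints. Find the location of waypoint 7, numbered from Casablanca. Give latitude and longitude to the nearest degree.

≈ (31°N, 101°E)

The haversine formula gives a central angle δ ≈ 1.943 rad (111.3°) between the endpoints.
Interpolate at f = 7/9 with slerp weights a = sin((1−f)δ)/sin δ ≈ 0.449, b = sin(fδ)/sin δ ≈ 1.071.
p = a·p₁ + b·p₂ ≈ (-0.163, 0.839, 0.519); φ = arcsin(p_z) ≈ 31.24°, λ = atan2(p_y, p_x) ≈ 101.01°.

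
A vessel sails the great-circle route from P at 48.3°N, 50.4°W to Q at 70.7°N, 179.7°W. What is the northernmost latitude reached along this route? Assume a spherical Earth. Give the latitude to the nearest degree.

≈ 78°N

The great circle lies in the plane with unit normal n̂ = (p₁ × p₂)/|p₁ × p₂|.
Here n̂_z ≈ -0.206; the vertex latitude is φ_max = arccos|n̂_z| ≈ 78.1°.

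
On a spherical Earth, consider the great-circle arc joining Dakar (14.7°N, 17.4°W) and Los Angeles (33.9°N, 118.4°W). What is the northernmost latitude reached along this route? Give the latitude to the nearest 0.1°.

The great circle lies in the plane with unit normal n̂ = (p₁ × p₂)/|p₁ × p₂|.
Here n̂_z ≈ -0.788; the vertex latitude is φ_max = arccos|n̂_z| ≈ 38.0°.

≈ 38.0°N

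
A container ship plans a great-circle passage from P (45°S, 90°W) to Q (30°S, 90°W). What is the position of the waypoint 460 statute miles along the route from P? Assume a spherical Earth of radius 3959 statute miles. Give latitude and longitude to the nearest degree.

The haversine formula gives a central angle δ ≈ 0.262 rad (15.0°) between the endpoints. The total great-circle distance is δ·R ≈ 0.262 × 3959 ≈ 1036 mi, so the target fraction is f = 460/1036 ≈ 0.444.
Interpolate at f ≈ 0.444 with slerp weights a = sin((1−f)δ)/sin δ ≈ 0.561, b = sin(fδ)/sin δ ≈ 0.448.
p = a·p₁ + b·p₂ ≈ (0.000, -0.784, -0.620); φ = arcsin(p_z) ≈ -38.34°, λ = atan2(p_y, p_x) ≈ -90.00°.

≈ (38°S, 90°W)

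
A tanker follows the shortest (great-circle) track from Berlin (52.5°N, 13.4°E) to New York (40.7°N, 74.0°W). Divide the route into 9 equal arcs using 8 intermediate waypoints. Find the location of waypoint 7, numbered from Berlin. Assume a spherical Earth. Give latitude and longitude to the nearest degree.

Convert each endpoint to a unit vector on the sphere (x = cos φ cos λ, y = cos φ sin λ, z = sin φ).
The central angle between the endpoints is δ = arccos(p₁·p₂) ≈ 1.002 rad (57.4°).
Interpolate at f = 7/9 with slerp weights a = sin((1−f)δ)/sin δ ≈ 0.262, b = sin(fδ)/sin δ ≈ 0.834.
p = a·p₁ + b·p₂ ≈ (0.330, -0.571, 0.752); φ = arcsin(p_z) ≈ 48.76°, λ = atan2(p_y, p_x) ≈ -60.01°.

≈ 49°N, 60°W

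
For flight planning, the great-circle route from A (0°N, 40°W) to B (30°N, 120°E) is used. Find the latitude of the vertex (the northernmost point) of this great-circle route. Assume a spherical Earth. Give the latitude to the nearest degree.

The great circle lies in the plane with unit normal n̂ = (p₁ × p₂)/|p₁ × p₂|.
Here n̂_z ≈ +0.510; the vertex latitude is φ_max = arccos|n̂_z| ≈ 59.4°.
Check via Clairaut: cos φ_max = |cos φ₁| · sin C = cos(0.0°)·sin(30.6°) ≈ 0.510, again giving ≈ 59.4°.

≈ 59°N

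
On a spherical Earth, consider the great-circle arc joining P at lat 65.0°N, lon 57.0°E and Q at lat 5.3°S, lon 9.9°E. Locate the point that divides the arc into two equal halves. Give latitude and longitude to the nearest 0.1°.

≈ lat 31.7°N, lon 23.5°E

Write both endpoints as unit vectors p₁, p₂ with components (cos φ cos λ, cos φ sin λ, sin φ).
The central angle between the endpoints is δ = arccos(p₁·p₂) ≈ 1.367 rad (78.3°).
Interpolate at f = 1/2 with slerp weights a = sin((1−f)δ)/sin δ ≈ 0.645, b = sin(fδ)/sin δ ≈ 0.645.
p = a·p₁ + b·p₂ ≈ (0.781, 0.339, 0.525); φ = arcsin(p_z) ≈ 31.65°, λ = atan2(p_y, p_x) ≈ 23.46°.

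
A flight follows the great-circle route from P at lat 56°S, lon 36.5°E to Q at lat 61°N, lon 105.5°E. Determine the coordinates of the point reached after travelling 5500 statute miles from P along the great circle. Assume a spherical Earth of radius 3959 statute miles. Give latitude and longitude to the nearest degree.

From cos δ = sin φ₁ sin φ₂ + cos φ₁ cos φ₂ cos Δλ, the central angle is δ ≈ 2.250 rad (128.9°). The total great-circle distance is δ·R ≈ 2.250 × 3959 ≈ 8907 mi, so the target fraction is f = 5500/8907 ≈ 0.618.
Interpolate at f ≈ 0.618 with slerp weights a = sin((1−f)δ)/sin δ ≈ 0.974, b = sin(fδ)/sin δ ≈ 1.264.
p = a·p₁ + b·p₂ ≈ (0.274, 0.914, 0.298); φ = arcsin(p_z) ≈ 17.32°, λ = atan2(p_y, p_x) ≈ 73.31°.

≈ lat 17°N, lon 73°E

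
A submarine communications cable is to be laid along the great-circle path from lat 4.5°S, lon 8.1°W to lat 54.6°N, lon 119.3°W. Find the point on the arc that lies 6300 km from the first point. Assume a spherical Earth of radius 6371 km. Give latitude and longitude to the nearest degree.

≈ lat 40°N, lon 46°W

Write both endpoints as unit vectors p₁, p₂ with components (cos φ cos λ, cos φ sin λ, sin φ).
The central angle between the endpoints is δ = arccos(p₁·p₂) ≈ 1.847 rad (105.8°). The total great-circle distance is δ·R ≈ 1.847 × 6371 ≈ 11768 km, so the target fraction is f = 6300/11768 ≈ 0.535.
Interpolate at f ≈ 0.535 with slerp weights a = sin((1−f)δ)/sin δ ≈ 0.787, b = sin(fδ)/sin δ ≈ 0.868.
p = a·p₁ + b·p₂ ≈ (0.530, -0.549, 0.646); φ = arcsin(p_z) ≈ 40.25°, λ = atan2(p_y, p_x) ≈ -46.01°.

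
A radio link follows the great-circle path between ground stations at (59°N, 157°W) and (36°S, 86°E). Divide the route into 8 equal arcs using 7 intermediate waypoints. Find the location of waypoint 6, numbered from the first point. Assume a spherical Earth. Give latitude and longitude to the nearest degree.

≈ (8°S, 107°E)

From cos δ = sin φ₁ sin φ₂ + cos φ₁ cos φ₂ cos Δλ, the central angle is δ ≈ 2.336 rad (133.9°).
Interpolate at f = 6/8 with slerp weights a = sin((1−f)δ)/sin δ ≈ 0.765, b = sin(fδ)/sin δ ≈ 1.364.
p = a·p₁ + b·p₂ ≈ (-0.286, 0.947, -0.146); φ = arcsin(p_z) ≈ -8.41°, λ = atan2(p_y, p_x) ≈ 106.78°.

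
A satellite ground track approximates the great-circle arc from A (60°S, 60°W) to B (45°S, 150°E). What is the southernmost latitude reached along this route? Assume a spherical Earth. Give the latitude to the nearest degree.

≈ 79°S

The great circle lies in the plane with unit normal n̂ = (p₁ × p₂)/|p₁ × p₂|.
Here n̂_z ≈ -0.186; the vertex latitude is φ_max = arccos|n̂_z| ≈ 79.3°.
Check via Clairaut: cos φ_max = |cos φ₁| · sin C = cos(60.0°)·sin(158.2°) ≈ 0.186, again giving ≈ 79.3°.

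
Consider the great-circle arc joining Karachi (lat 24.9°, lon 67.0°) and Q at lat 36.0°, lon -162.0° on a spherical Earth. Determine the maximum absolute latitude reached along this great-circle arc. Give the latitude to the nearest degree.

≈ 55°

The great circle lies in the plane with unit normal n̂ = (p₁ × p₂)/|p₁ × p₂|.
Here n̂_z ≈ +0.570; the vertex latitude is φ_max = arccos|n̂_z| ≈ 55.3°.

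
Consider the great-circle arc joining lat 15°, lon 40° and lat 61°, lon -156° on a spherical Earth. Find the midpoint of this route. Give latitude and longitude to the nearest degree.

The haversine formula gives a central angle δ ≈ 1.796 rad (102.9°) between the endpoints.
Interpolate at f = 1/2 with slerp weights a = sin((1−f)δ)/sin δ ≈ 0.803, b = sin(fδ)/sin δ ≈ 0.803.
p = a·p₁ + b·p₂ ≈ (0.238, 0.340, 0.910); φ = arcsin(p_z) ≈ 65.46°, λ = atan2(p_y, p_x) ≈ 54.97°.

≈ lat 65°, lon 55°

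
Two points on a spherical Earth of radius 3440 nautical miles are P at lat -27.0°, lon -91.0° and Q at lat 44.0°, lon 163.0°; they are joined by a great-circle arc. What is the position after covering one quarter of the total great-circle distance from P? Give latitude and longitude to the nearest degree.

Write both endpoints as unit vectors p₁, p₂ with components (cos φ cos λ, cos φ sin λ, sin φ).
The central angle between the endpoints is δ = arccos(p₁·p₂) ≈ 2.085 rad (119.5°).
Interpolate at f = 1/4 with slerp weights a = sin((1−f)δ)/sin δ ≈ 1.149, b = sin(fδ)/sin δ ≈ 0.572.
p = a·p₁ + b·p₂ ≈ (-0.411, -0.903, -0.124); φ = arcsin(p_z) ≈ -7.13°, λ = atan2(p_y, p_x) ≈ -114.49°.

≈ lat -7°, lon -114°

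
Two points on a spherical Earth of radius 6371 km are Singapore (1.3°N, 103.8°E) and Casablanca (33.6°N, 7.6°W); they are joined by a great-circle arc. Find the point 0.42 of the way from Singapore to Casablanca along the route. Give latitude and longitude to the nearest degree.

Convert each endpoint to a unit vector on the sphere (x = cos φ cos λ, y = cos φ sin λ, z = sin φ).
The central angle between the endpoints is δ = arccos(p₁·p₂) ≈ 1.866 rad (106.9°).
Interpolate at f = 0.42 with slerp weights a = sin((1−f)δ)/sin δ ≈ 0.923, b = sin(fδ)/sin δ ≈ 0.738.
p = a·p₁ + b·p₂ ≈ (0.389, 0.815, 0.429); φ = arcsin(p_z) ≈ 25.43°, λ = atan2(p_y, p_x) ≈ 64.47°.

≈ 25°N, 64°E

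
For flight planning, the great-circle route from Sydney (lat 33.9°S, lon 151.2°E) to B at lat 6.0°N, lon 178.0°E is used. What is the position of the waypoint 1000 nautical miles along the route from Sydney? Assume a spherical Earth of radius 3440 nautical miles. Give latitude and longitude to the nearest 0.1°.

The haversine formula gives a central angle δ ≈ 0.825 rad (47.3°) between the endpoints. The total great-circle distance is δ·R ≈ 0.825 × 3440 ≈ 2838 nmi, so the target fraction is f = 1000/2838 ≈ 0.352.
Interpolate at f ≈ 0.352 with slerp weights a = sin((1−f)δ)/sin δ ≈ 0.693, b = sin(fδ)/sin δ ≈ 0.390.
p = a·p₁ + b·p₂ ≈ (-0.892, 0.291, -0.346); φ = arcsin(p_z) ≈ -20.24°, λ = atan2(p_y, p_x) ≈ 161.95°.

≈ lat 20.2°S, lon 161.9°E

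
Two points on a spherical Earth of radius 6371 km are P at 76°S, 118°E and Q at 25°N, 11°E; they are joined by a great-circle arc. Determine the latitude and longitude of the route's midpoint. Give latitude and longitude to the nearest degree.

≈ 32°S, 26°E

From cos δ = sin φ₁ sin φ₂ + cos φ₁ cos φ₂ cos Δλ, the central angle is δ ≈ 2.065 rad (118.3°).
Interpolate at f = 1/2 with slerp weights a = sin((1−f)δ)/sin δ ≈ 0.975, b = sin(fδ)/sin δ ≈ 0.975.
p = a·p₁ + b·p₂ ≈ (0.757, 0.377, -0.534); φ = arcsin(p_z) ≈ -32.28°, λ = atan2(p_y, p_x) ≈ 26.48°.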